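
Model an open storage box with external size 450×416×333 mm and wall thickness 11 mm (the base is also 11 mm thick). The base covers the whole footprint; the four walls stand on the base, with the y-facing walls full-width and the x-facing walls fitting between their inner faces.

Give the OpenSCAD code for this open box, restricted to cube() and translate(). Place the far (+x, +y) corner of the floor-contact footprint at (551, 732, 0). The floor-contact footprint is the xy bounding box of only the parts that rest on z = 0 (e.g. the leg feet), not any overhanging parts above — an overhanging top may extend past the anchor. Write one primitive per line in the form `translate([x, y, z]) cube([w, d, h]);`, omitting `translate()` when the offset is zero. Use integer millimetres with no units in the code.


translate([101, 316, 0]) cube([450, 416, 11]);
translate([101, 316, 11]) cube([450, 11, 322]);
translate([101, 721, 11]) cube([450, 11, 322]);
translate([101, 327, 11]) cube([11, 394, 322]);
translate([540, 327, 11]) cube([11, 394, 322]);


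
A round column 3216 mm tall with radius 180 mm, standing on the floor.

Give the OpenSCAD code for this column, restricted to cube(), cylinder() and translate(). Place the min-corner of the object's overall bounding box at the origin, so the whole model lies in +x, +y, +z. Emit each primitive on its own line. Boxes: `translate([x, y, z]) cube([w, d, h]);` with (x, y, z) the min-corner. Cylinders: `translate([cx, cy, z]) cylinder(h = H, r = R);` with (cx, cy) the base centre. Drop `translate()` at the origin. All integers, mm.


translate([180, 180, 0]) cylinder(h = 3216, r = 180);


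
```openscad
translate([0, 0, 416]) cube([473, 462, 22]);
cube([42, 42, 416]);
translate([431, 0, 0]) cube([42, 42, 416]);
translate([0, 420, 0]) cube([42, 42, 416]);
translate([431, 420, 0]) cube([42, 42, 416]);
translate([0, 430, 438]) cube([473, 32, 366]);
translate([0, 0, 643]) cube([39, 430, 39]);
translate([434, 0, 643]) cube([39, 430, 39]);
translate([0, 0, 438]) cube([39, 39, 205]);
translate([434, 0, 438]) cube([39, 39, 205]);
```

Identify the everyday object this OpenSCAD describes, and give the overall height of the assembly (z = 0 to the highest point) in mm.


A chair. The overall height is 804 mm.

A slab on four corner posts with a tall panel at the back — a chair. The seat slab sits at z = 416 with thickness 22, and the 366 mm backrest starts at the seat top, so the overall height is 416 + 22 + 366 = 804 mm.


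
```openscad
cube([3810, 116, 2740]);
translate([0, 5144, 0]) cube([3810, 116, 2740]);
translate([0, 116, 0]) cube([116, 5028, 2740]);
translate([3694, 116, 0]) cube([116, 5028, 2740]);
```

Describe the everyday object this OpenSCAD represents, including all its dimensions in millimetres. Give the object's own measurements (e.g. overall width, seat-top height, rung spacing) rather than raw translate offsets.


The wall frame of a small rectangular building: four walls, each 2740 mm tall and 116 mm thick, enclosing a footprint 3810 mm (x) by 5260 mm (y) outside-to-outside, with no floor or roof. The front and back walls (the −y and +y sides) span the full width; the two side walls fit between them.


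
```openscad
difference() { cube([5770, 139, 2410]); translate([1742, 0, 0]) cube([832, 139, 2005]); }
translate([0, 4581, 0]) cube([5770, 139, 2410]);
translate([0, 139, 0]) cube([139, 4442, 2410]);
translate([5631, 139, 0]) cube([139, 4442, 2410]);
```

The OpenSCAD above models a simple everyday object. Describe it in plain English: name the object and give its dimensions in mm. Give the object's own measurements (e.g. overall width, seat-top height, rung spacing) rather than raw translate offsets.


A single room: four walls, each 2410 mm tall and 139 mm thick, enclosing an outside footprint 5770×4720 mm (x × y), no floor or roof. The front and back walls (−y and +y sides) run the full x-width; the side walls fit between their inner faces. A door opening 832 mm wide and 2005 mm tall is cut through the front wall from the floor up, its −x edge 1742 mm from the wall's −x end.


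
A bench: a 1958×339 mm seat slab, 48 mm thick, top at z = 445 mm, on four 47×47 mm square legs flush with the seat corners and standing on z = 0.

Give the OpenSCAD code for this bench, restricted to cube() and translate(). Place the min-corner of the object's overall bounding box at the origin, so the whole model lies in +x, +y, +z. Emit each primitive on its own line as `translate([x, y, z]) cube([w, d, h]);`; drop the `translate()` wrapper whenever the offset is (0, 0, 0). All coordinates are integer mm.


translate([0, 0, 397]) cube([1958, 339, 48]);
cube([47, 47, 397]);
translate([0, 292, 0]) cube([47, 47, 397]);
translate([1911, 0, 0]) cube([47, 47, 397]);
translate([1911, 292, 0]) cube([47, 47, 397]);


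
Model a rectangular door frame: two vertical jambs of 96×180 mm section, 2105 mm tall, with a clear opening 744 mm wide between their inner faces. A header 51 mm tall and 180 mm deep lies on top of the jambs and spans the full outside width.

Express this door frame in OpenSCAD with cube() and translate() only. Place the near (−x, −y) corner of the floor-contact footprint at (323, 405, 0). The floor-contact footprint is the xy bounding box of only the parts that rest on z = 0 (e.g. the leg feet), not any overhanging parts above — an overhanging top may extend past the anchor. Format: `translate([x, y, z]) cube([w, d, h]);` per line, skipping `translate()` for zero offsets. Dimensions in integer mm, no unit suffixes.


translate([323, 405, 0]) cube([96, 180, 2105]);
translate([1163, 405, 0]) cube([96, 180, 2105]);
translate([323, 405, 2105]) cube([936, 180, 51]);


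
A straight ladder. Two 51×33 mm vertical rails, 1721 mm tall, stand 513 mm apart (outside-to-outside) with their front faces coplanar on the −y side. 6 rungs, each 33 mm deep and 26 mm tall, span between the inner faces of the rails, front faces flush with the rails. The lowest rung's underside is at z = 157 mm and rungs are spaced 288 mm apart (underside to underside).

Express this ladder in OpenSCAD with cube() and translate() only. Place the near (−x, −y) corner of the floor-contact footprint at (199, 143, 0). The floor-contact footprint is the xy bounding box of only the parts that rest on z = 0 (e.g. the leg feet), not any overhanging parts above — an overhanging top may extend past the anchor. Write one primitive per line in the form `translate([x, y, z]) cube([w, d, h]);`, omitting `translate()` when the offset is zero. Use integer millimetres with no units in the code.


translate([199, 143, 0]) cube([51, 33, 1721]);
translate([661, 143, 0]) cube([51, 33, 1721]);
translate([250, 143, 157]) cube([411, 33, 26]);
translate([250, 143, 445]) cube([411, 33, 26]);
translate([250, 143, 733]) cube([411, 33, 26]);
translate([250, 143, 1021]) cube([411, 33, 26]);
translate([250, 143, 1309]) cube([411, 33, 26]);
translate([250, 143, 1597]) cube([411, 33, 26]);


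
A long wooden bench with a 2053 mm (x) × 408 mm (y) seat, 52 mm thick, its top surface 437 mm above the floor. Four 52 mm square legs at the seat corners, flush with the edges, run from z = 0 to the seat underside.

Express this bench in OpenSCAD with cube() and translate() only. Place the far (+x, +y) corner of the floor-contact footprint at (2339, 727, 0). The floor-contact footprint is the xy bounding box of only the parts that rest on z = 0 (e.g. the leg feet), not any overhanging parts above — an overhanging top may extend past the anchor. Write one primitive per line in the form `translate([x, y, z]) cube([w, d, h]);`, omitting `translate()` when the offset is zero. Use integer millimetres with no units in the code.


translate([286, 319, 385]) cube([2053, 408, 52]);
translate([286, 319, 0]) cube([52, 52, 385]);
translate([286, 675, 0]) cube([52, 52, 385]);
translate([2287, 319, 0]) cube([52, 52, 385]);
translate([2287, 675, 0]) cube([52, 52, 385]);


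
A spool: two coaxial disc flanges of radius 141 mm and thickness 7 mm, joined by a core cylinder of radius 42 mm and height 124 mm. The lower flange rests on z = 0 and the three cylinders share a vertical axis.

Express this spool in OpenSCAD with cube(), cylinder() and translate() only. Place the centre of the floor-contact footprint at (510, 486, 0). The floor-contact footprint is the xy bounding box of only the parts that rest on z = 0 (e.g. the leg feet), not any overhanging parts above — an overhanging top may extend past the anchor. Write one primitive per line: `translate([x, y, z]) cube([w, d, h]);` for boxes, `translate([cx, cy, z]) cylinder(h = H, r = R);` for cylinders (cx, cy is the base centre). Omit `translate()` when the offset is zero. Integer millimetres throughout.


translate([510, 486, 0]) cylinder(h = 7, r = 141);
translate([510, 486, 7]) cylinder(h = 124, r = 42);
translate([510, 486, 131]) cylinder(h = 7, r = 141);


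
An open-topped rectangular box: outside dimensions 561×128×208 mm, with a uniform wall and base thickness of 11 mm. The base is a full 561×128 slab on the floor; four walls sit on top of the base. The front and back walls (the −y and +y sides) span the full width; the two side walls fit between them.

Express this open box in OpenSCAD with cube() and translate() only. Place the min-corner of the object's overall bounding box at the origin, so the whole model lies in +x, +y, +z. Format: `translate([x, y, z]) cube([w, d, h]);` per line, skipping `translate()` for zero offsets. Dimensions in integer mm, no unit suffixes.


cube([561, 128, 11]);
translate([0, 0, 11]) cube([561, 11, 197]);
translate([0, 117, 11]) cube([561, 11, 197]);
translate([0, 11, 11]) cube([11, 106, 197]);
translate([550, 11, 11]) cube([11, 106, 197]);


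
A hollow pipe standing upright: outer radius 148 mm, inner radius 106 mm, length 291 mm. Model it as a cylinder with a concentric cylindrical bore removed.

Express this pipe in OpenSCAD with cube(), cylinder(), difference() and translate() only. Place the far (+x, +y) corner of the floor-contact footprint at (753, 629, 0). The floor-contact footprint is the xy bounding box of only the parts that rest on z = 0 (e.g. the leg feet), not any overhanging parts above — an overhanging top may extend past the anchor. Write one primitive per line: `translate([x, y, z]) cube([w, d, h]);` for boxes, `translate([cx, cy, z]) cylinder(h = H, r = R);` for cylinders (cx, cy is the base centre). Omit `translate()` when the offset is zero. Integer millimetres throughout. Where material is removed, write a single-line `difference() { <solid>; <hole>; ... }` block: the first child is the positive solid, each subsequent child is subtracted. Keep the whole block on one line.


difference() { translate([605, 481, 0]) cylinder(h = 291, r = 148); translate([605, 481, 0]) cylinder(h = 291, r = 106); }


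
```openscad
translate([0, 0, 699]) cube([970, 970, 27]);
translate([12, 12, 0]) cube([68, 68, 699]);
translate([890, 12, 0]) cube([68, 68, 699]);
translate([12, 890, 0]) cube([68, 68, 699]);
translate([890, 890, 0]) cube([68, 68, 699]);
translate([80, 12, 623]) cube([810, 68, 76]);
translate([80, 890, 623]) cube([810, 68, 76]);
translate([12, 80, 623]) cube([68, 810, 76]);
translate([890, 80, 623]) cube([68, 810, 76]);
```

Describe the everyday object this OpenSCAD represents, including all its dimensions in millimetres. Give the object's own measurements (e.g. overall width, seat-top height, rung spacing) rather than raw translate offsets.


A rectangular dining table. The top is 970×970×27 mm with its upper surface at z = 726 mm. It stands on four 68×68 mm square legs, each inset 12 mm from the nearest pair of top edges, running from the floor to the underside of the top. Four apron rails, 68 mm thick and 76 mm tall, run between adjacent legs with their top edges flush with the underside of the top and their outer faces flush with the legs' outer faces.


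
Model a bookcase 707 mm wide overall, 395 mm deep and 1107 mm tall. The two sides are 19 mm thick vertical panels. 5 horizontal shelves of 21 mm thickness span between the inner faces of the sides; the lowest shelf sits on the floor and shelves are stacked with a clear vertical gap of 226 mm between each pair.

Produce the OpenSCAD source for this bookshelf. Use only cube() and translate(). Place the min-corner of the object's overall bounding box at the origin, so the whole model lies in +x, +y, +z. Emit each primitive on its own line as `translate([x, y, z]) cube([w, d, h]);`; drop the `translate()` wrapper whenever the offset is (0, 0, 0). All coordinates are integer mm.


cube([19, 395, 1107]);
translate([688, 0, 0]) cube([19, 395, 1107]);
translate([19, 0, 0]) cube([669, 395, 21]);
translate([19, 0, 247]) cube([669, 395, 21]);
translate([19, 0, 494]) cube([669, 395, 21]);
translate([19, 0, 741]) cube([669, 395, 21]);
translate([19, 0, 988]) cube([669, 395, 21]);


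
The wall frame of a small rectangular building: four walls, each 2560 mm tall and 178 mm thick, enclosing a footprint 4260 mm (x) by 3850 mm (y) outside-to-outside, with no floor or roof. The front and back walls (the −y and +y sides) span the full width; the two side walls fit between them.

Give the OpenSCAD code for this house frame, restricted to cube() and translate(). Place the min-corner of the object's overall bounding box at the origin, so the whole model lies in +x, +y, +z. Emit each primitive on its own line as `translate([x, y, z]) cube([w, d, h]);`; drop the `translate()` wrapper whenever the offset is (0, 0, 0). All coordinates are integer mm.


cube([4260, 178, 2560]);
translate([0, 3672, 0]) cube([4260, 178, 2560]);
translate([0, 178, 0]) cube([178, 3494, 2560]);
translate([4082, 178, 0]) cube([178, 3494, 2560]);


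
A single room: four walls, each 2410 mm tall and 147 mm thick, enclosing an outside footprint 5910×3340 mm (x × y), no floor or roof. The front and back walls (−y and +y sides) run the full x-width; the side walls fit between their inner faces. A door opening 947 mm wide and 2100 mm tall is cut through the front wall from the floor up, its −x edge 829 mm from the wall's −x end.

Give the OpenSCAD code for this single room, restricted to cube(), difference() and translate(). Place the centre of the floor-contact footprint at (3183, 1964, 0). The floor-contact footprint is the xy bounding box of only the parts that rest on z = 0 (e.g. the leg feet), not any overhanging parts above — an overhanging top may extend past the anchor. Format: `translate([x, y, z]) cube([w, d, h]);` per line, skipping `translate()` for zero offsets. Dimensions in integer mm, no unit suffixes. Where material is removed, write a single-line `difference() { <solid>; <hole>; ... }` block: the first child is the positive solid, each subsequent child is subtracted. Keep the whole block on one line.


difference() { translate([228, 294, 0]) cube([5910, 147, 2410]); translate([1057, 294, 0]) cube([947, 147, 2100]); }
translate([228, 3487, 0]) cube([5910, 147, 2410]);
translate([228, 441, 0]) cube([147, 3046, 2410]);
translate([5991, 441, 0]) cube([147, 3046, 2410]);


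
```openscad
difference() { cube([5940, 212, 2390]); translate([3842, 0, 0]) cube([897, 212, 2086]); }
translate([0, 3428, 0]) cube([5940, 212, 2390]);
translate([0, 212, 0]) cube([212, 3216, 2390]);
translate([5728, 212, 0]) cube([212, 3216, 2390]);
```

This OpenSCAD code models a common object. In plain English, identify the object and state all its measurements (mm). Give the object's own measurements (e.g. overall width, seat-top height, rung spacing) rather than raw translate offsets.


A single room: four walls, each 2390 mm tall and 212 mm thick, enclosing an outside footprint 5940×3640 mm (x × y), no floor or roof. The front and back walls (−y and +y sides) run the full x-width; the side walls fit between their inner faces. A door opening 897 mm wide and 2086 mm tall is cut through the front wall from the floor up, its −x edge 3842 mm from the wall's −x end.


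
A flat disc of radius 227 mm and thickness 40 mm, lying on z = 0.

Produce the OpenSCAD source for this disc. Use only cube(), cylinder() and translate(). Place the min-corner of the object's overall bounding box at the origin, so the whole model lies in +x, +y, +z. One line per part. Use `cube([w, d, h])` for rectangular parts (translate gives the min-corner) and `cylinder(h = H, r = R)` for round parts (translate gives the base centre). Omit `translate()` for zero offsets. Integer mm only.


translate([227, 227, 0]) cylinder(h = 40, r = 227);


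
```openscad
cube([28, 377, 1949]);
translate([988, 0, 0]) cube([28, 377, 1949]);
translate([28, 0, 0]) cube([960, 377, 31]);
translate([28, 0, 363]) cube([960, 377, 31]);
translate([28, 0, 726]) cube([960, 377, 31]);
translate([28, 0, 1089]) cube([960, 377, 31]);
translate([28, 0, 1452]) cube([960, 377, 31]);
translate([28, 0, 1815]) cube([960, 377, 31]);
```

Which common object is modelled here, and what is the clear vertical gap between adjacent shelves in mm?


A bookshelf. The clear shelf gap is 332 mm.

Two tall side panels with 6 horizontal boards between them — a bookshelf. The first two shelf undersides are at z = 0 and z = 363; with shelf thickness 31, the clear gap is 363 − 0 − 31 = 332 mm.


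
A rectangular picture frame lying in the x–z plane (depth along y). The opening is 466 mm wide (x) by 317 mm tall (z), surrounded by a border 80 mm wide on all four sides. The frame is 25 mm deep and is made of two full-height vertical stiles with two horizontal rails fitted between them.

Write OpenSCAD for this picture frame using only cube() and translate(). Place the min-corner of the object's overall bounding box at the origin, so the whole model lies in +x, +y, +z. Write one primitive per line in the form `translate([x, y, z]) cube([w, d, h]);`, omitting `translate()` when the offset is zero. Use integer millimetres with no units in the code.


cube([80, 25, 477]);
translate([546, 0, 0]) cube([80, 25, 477]);
translate([80, 0, 0]) cube([466, 25, 80]);
translate([80, 0, 397]) cube([466, 25, 80]);


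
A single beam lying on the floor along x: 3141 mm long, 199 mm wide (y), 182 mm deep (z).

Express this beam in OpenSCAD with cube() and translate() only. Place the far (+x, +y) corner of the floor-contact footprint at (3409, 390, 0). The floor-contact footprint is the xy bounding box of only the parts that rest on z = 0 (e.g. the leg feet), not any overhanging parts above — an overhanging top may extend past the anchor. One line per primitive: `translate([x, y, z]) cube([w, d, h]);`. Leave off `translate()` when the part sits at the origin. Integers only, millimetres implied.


translate([268, 191, 0]) cube([3141, 199, 182]);


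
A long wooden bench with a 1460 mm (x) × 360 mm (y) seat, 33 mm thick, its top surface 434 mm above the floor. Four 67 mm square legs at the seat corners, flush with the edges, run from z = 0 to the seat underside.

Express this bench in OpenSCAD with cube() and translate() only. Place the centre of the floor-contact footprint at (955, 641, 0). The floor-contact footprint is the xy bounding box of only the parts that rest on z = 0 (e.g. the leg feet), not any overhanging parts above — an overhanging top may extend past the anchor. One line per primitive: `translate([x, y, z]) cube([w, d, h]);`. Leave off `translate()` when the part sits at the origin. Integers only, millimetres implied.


// leg_h = 434 − 33 = 401
translate([225, 461, 401]) cube([1460, 360, 33]);
translate([225, 461, 0]) cube([67, 67, 401]);
translate([225, 754, 0]) cube([67, 67, 401]);
translate([1618, 461, 0]) cube([67, 67, 401]);
translate([1618, 754, 0]) cube([67, 67, 401]);


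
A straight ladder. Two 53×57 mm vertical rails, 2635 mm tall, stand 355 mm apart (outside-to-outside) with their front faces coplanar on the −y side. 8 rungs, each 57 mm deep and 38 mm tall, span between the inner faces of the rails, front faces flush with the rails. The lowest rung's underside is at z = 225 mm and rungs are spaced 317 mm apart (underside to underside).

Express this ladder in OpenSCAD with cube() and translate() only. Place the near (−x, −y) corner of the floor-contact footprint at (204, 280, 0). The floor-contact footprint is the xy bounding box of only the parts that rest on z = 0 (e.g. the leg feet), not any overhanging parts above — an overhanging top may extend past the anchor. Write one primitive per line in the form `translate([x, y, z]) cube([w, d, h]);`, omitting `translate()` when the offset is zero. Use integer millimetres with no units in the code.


translate([204, 280, 0]) cube([53, 57, 2635]);
translate([506, 280, 0]) cube([53, 57, 2635]);
translate([257, 280, 225]) cube([249, 57, 38]);
translate([257, 280, 542]) cube([249, 57, 38]);
translate([257, 280, 859]) cube([249, 57, 38]);
translate([257, 280, 1176]) cube([249, 57, 38]);
translate([257, 280, 1493]) cube([249, 57, 38]);
translate([257, 280, 1810]) cube([249, 57, 38]);
translate([257, 280, 2127]) cube([249, 57, 38]);
translate([257, 280, 2444]) cube([249, 57, 38]);


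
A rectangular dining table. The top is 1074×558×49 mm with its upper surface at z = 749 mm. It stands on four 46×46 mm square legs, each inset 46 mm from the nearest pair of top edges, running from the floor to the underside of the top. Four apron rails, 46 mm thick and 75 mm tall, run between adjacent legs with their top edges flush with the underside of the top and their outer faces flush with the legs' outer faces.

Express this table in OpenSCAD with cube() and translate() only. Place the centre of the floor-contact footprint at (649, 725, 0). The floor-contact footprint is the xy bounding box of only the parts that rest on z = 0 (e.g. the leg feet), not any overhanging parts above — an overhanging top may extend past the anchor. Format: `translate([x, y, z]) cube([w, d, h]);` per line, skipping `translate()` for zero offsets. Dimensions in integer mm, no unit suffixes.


// leg_h = 749 - 49 = 700
// apron z = 700 - 75 = 625
translate([112, 446, 700]) cube([1074, 558, 49]);
translate([158, 492, 0]) cube([46, 46, 700]);
translate([1094, 492, 0]) cube([46, 46, 700]);
translate([158, 912, 0]) cube([46, 46, 700]);
translate([1094, 912, 0]) cube([46, 46, 700]);
translate([204, 492, 625]) cube([890, 46, 75]);
translate([204, 912, 625]) cube([890, 46, 75]);
translate([158, 538, 625]) cube([46, 374, 75]);
translate([1094, 538, 625]) cube([46, 374, 75]);


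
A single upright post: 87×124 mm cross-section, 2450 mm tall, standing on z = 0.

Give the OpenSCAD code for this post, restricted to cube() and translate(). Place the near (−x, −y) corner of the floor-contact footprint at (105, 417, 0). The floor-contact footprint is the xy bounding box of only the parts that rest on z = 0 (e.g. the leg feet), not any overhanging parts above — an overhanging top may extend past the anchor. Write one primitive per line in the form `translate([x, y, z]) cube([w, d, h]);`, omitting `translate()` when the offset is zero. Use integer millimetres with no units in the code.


translate([105, 417, 0]) cube([87, 124, 2450]);


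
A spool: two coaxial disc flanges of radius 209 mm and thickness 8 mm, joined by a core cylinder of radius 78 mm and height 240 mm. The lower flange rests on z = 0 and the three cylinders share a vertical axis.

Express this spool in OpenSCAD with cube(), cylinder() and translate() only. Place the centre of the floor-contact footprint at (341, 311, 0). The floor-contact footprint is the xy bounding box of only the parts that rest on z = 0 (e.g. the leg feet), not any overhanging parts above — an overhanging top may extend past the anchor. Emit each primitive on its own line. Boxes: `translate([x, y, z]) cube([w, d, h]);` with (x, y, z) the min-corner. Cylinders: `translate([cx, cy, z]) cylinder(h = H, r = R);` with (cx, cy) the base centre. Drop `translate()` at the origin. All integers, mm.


translate([341, 311, 0]) cylinder(h = 8, r = 209);
translate([341, 311, 8]) cylinder(h = 240, r = 78);
translate([341, 311, 248]) cylinder(h = 8, r = 209);


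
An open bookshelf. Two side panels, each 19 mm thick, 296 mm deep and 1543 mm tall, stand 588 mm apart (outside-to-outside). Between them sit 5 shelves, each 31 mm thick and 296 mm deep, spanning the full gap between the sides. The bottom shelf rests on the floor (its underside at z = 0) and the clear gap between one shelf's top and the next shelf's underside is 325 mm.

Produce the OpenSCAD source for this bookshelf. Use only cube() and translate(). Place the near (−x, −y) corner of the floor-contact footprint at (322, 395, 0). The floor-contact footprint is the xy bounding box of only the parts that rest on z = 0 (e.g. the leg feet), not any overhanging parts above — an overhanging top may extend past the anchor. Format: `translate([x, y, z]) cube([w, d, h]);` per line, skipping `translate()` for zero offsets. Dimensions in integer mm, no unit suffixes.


translate([322, 395, 0]) cube([19, 296, 1543]);
translate([891, 395, 0]) cube([19, 296, 1543]);
translate([341, 395, 0]) cube([550, 296, 31]);
translate([341, 395, 356]) cube([550, 296, 31]);
translate([341, 395, 712]) cube([550, 296, 31]);
translate([341, 395, 1068]) cube([550, 296, 31]);
translate([341, 395, 1424]) cube([550, 296, 31]);


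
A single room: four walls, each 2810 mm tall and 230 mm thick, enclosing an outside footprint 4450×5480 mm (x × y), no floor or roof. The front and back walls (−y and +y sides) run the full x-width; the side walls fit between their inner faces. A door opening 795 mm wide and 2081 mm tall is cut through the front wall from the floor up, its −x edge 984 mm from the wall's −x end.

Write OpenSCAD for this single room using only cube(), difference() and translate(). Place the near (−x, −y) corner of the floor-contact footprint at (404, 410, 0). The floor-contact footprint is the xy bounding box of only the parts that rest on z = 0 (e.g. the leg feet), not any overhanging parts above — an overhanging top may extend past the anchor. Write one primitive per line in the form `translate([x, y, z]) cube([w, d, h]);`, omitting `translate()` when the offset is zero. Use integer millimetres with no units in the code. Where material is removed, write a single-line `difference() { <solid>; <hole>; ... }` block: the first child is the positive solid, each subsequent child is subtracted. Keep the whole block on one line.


difference() { translate([404, 410, 0]) cube([4450, 230, 2810]); translate([1388, 410, 0]) cube([795, 230, 2081]); }
translate([404, 5660, 0]) cube([4450, 230, 2810]);
translate([404, 640, 0]) cube([230, 5020, 2810]);
translate([4624, 640, 0]) cube([230, 5020, 2810]);


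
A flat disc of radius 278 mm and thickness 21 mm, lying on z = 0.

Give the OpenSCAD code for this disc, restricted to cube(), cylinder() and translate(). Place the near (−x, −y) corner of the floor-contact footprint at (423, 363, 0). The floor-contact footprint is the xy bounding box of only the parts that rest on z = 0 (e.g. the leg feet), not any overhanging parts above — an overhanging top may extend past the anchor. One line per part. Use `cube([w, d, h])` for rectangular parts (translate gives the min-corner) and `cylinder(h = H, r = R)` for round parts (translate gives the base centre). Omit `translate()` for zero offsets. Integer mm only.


translate([701, 641, 0]) cylinder(h = 21, r = 278);


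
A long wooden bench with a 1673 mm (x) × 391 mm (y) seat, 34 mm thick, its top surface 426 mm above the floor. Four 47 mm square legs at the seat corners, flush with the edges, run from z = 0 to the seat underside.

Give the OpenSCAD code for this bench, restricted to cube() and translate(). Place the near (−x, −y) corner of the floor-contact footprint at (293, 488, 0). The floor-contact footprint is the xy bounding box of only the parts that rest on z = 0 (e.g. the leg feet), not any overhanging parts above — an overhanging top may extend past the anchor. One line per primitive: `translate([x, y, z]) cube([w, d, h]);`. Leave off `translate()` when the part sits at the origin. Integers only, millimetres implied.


translate([293, 488, 392]) cube([1673, 391, 34]);
translate([293, 488, 0]) cube([47, 47, 392]);
translate([293, 832, 0]) cube([47, 47, 392]);
translate([1919, 488, 0]) cube([47, 47, 392]);
translate([1919, 832, 0]) cube([47, 47, 392]);


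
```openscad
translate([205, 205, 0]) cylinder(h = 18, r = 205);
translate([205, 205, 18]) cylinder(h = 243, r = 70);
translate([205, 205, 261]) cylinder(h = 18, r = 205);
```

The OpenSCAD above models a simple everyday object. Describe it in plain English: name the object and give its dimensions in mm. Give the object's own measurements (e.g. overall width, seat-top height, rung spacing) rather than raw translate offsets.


A spool: two coaxial disc flanges of radius 205 mm and thickness 18 mm, joined by a core cylinder of radius 70 mm and height 243 mm. The lower flange rests on z = 0 and the three cylinders share a vertical axis.


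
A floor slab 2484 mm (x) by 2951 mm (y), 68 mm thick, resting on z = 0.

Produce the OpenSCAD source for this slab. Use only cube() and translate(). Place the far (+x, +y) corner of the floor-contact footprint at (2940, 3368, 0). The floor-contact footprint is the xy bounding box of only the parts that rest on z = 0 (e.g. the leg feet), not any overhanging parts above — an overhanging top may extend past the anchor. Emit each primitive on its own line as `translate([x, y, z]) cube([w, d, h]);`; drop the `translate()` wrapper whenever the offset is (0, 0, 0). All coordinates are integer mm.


translate([456, 417, 0]) cube([2484, 2951, 68]);


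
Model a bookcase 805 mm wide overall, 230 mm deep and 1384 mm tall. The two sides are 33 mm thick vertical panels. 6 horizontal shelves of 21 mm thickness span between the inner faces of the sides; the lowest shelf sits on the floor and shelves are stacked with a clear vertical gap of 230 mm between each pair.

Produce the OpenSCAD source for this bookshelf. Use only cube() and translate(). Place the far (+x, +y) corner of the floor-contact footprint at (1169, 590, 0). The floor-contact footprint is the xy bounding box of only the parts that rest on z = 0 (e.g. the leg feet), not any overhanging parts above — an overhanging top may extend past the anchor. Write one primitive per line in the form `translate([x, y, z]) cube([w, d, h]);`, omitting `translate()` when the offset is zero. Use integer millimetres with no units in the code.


translate([364, 360, 0]) cube([33, 230, 1384]);
translate([1136, 360, 0]) cube([33, 230, 1384]);
translate([397, 360, 0]) cube([739, 230, 21]);
translate([397, 360, 251]) cube([739, 230, 21]);
translate([397, 360, 502]) cube([739, 230, 21]);
translate([397, 360, 753]) cube([739, 230, 21]);
translate([397, 360, 1004]) cube([739, 230, 21]);
translate([397, 360, 1255]) cube([739, 230, 21]);


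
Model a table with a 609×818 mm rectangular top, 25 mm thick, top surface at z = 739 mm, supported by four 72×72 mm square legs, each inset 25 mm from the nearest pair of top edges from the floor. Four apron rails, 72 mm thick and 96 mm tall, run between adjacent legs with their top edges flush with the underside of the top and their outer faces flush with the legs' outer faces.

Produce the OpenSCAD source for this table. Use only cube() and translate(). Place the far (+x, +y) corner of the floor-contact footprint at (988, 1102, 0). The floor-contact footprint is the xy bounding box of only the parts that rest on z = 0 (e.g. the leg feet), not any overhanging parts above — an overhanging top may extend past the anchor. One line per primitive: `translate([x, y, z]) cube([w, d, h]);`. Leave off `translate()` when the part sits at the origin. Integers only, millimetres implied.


// leg_h = 739 - 25 = 714
// apron z = 714 - 96 = 618
translate([404, 309, 714]) cube([609, 818, 25]);
translate([429, 334, 0]) cube([72, 72, 714]);
translate([916, 334, 0]) cube([72, 72, 714]);
translate([429, 1030, 0]) cube([72, 72, 714]);
translate([916, 1030, 0]) cube([72, 72, 714]);
translate([501, 334, 618]) cube([415, 72, 96]);
translate([501, 1030, 618]) cube([415, 72, 96]);
translate([429, 406, 618]) cube([72, 624, 96]);
translate([916, 406, 618]) cube([72, 624, 96]);


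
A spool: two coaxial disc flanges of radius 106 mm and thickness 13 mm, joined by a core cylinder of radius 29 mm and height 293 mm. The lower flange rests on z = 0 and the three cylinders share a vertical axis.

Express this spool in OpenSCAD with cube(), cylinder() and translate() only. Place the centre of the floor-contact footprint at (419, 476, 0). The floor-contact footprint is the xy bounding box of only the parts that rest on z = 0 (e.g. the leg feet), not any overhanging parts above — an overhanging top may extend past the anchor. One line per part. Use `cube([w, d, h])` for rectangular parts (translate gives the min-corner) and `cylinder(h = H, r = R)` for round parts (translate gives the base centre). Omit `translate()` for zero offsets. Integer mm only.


translate([419, 476, 0]) cylinder(h = 13, r = 106);
translate([419, 476, 13]) cylinder(h = 293, r = 29);
translate([419, 476, 306]) cylinder(h = 13, r = 106);


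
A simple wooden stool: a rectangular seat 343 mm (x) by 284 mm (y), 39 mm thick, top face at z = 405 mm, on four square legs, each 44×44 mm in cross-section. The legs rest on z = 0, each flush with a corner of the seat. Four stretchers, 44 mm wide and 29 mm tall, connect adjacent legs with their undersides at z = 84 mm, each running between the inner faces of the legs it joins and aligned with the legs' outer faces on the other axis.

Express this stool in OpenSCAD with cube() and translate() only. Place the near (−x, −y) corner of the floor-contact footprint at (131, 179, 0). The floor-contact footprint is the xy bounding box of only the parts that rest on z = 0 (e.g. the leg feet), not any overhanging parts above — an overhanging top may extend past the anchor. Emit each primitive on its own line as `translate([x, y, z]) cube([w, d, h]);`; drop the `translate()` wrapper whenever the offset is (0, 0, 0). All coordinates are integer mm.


translate([131, 179, 366]) cube([343, 284, 39]);
translate([131, 179, 0]) cube([44, 44, 366]);
translate([430, 179, 0]) cube([44, 44, 366]);
translate([131, 419, 0]) cube([44, 44, 366]);
translate([430, 419, 0]) cube([44, 44, 366]);
translate([175, 179, 84]) cube([255, 44, 29]);
translate([175, 419, 84]) cube([255, 44, 29]);
translate([131, 223, 84]) cube([44, 196, 29]);
translate([430, 223, 84]) cube([44, 196, 29]);


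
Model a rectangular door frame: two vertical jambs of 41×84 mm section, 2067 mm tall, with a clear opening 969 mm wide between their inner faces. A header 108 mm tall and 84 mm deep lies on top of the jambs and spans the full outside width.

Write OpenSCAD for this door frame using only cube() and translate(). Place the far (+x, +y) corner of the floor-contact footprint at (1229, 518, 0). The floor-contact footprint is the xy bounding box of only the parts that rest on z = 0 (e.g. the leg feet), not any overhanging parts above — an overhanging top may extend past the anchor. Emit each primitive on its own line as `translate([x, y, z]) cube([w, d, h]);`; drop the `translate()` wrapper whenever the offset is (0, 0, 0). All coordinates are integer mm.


translate([178, 434, 0]) cube([41, 84, 2067]);
translate([1188, 434, 0]) cube([41, 84, 2067]);
translate([178, 434, 2067]) cube([1051, 84, 108]);


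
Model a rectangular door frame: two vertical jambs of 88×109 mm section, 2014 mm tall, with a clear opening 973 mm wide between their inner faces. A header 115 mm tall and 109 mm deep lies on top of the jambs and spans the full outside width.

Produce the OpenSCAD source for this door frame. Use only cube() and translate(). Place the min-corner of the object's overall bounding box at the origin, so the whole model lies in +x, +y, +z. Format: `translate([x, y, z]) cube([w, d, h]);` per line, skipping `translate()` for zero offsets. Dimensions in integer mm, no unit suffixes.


cube([88, 109, 2014]);
translate([1061, 0, 0]) cube([88, 109, 2014]);
translate([0, 0, 2014]) cube([1149, 109, 115]);


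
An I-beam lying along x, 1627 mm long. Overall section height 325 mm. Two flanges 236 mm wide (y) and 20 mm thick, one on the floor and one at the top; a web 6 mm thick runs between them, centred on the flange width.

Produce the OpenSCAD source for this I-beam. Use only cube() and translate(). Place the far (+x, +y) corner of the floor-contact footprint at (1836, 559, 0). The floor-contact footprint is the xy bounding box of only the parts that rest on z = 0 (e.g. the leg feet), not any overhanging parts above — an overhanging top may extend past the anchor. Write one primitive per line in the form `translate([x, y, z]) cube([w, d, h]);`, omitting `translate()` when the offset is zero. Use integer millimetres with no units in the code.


translate([209, 323, 0]) cube([1627, 236, 20]);
translate([209, 438, 20]) cube([1627, 6, 285]);
translate([209, 323, 305]) cube([1627, 236, 20]);


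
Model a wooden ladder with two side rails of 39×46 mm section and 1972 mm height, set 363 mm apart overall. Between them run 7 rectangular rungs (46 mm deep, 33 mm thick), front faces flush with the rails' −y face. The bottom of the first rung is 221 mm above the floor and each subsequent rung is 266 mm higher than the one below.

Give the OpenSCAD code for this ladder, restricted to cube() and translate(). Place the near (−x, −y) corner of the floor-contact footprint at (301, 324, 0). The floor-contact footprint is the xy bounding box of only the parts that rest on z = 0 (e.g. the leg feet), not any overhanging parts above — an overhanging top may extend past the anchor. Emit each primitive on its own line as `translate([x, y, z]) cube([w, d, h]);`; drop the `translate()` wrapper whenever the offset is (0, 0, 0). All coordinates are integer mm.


translate([301, 324, 0]) cube([39, 46, 1972]);
translate([625, 324, 0]) cube([39, 46, 1972]);
translate([340, 324, 221]) cube([285, 46, 33]);
translate([340, 324, 487]) cube([285, 46, 33]);
translate([340, 324, 753]) cube([285, 46, 33]);
translate([340, 324, 1019]) cube([285, 46, 33]);
translate([340, 324, 1285]) cube([285, 46, 33]);
translate([340, 324, 1551]) cube([285, 46, 33]);
translate([340, 324, 1817]) cube([285, 46, 33]);


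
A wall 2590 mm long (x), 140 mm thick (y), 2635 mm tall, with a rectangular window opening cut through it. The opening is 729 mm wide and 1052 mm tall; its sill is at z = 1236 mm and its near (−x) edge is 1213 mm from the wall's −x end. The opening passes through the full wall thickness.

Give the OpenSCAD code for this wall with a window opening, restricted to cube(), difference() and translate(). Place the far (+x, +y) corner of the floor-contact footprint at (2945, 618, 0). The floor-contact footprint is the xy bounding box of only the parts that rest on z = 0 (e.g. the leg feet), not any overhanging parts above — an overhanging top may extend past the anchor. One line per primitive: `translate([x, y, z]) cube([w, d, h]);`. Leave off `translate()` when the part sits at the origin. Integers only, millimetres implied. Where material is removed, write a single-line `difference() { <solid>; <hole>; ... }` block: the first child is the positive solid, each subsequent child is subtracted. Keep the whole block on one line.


difference() { translate([355, 478, 0]) cube([2590, 140, 2635]); translate([1568, 478, 1236]) cube([729, 140, 1052]); }


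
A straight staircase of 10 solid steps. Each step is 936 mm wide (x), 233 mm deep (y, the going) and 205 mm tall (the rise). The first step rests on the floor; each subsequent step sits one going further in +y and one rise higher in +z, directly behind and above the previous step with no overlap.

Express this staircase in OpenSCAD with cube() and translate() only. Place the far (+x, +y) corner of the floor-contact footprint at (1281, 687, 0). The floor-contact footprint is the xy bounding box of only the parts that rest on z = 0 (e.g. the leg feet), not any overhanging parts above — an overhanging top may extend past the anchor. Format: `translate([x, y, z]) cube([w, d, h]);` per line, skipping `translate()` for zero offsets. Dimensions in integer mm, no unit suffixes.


translate([345, 454, 0]) cube([936, 233, 205]);
translate([345, 687, 205]) cube([936, 233, 205]);
translate([345, 920, 410]) cube([936, 233, 205]);
translate([345, 1153, 615]) cube([936, 233, 205]);
translate([345, 1386, 820]) cube([936, 233, 205]);
translate([345, 1619, 1025]) cube([936, 233, 205]);
translate([345, 1852, 1230]) cube([936, 233, 205]);
translate([345, 2085, 1435]) cube([936, 233, 205]);
translate([345, 2318, 1640]) cube([936, 233, 205]);
translate([345, 2551, 1845]) cube([936, 233, 205]);
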